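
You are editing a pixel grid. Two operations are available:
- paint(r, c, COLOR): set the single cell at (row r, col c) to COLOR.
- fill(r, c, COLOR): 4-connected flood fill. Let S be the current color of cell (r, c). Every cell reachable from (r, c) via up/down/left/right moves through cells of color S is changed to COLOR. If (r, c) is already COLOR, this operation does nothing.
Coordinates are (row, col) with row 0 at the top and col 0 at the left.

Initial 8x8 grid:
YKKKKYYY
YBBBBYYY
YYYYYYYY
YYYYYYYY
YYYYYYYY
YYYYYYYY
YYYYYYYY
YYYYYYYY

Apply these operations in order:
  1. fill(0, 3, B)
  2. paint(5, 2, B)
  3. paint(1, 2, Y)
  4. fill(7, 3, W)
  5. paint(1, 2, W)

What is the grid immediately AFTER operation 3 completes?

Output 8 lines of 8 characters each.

After op 1 fill(0,3,B) [4 cells changed]:
YBBBBYYY
YBBBBYYY
YYYYYYYY
YYYYYYYY
YYYYYYYY
YYYYYYYY
YYYYYYYY
YYYYYYYY
After op 2 paint(5,2,B):
YBBBBYYY
YBBBBYYY
YYYYYYYY
YYYYYYYY
YYYYYYYY
YYBYYYYY
YYYYYYYY
YYYYYYYY
After op 3 paint(1,2,Y):
YBBBBYYY
YBYBBYYY
YYYYYYYY
YYYYYYYY
YYYYYYYY
YYBYYYYY
YYYYYYYY
YYYYYYYY

Answer: YBBBBYYY
YBYBBYYY
YYYYYYYY
YYYYYYYY
YYYYYYYY
YYBYYYYY
YYYYYYYY
YYYYYYYY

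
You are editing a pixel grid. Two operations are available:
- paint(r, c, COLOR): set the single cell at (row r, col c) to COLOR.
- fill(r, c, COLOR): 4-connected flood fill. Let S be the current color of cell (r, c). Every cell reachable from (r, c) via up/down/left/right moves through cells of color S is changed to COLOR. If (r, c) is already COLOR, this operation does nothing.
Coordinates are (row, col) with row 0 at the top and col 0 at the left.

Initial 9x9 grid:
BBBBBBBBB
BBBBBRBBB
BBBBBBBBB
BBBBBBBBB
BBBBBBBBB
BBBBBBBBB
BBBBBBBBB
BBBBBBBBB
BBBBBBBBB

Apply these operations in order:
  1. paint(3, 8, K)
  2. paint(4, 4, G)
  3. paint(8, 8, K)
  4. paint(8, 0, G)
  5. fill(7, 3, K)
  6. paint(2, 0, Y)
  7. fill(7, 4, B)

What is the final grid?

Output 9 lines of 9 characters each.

Answer: BBBBBBBBB
BBBBBRBBB
YBBBBBBBB
BBBBBBBBB
BBBBGBBBB
BBBBBBBBB
BBBBBBBBB
BBBBBBBBB
GBBBBBBBB

Derivation:
After op 1 paint(3,8,K):
BBBBBBBBB
BBBBBRBBB
BBBBBBBBB
BBBBBBBBK
BBBBBBBBB
BBBBBBBBB
BBBBBBBBB
BBBBBBBBB
BBBBBBBBB
After op 2 paint(4,4,G):
BBBBBBBBB
BBBBBRBBB
BBBBBBBBB
BBBBBBBBK
BBBBGBBBB
BBBBBBBBB
BBBBBBBBB
BBBBBBBBB
BBBBBBBBB
After op 3 paint(8,8,K):
BBBBBBBBB
BBBBBRBBB
BBBBBBBBB
BBBBBBBBK
BBBBGBBBB
BBBBBBBBB
BBBBBBBBB
BBBBBBBBB
BBBBBBBBK
After op 4 paint(8,0,G):
BBBBBBBBB
BBBBBRBBB
BBBBBBBBB
BBBBBBBBK
BBBBGBBBB
BBBBBBBBB
BBBBBBBBB
BBBBBBBBB
GBBBBBBBK
After op 5 fill(7,3,K) [76 cells changed]:
KKKKKKKKK
KKKKKRKKK
KKKKKKKKK
KKKKKKKKK
KKKKGKKKK
KKKKKKKKK
KKKKKKKKK
KKKKKKKKK
GKKKKKKKK
After op 6 paint(2,0,Y):
KKKKKKKKK
KKKKKRKKK
YKKKKKKKK
KKKKKKKKK
KKKKGKKKK
KKKKKKKKK
KKKKKKKKK
KKKKKKKKK
GKKKKKKKK
After op 7 fill(7,4,B) [77 cells changed]:
BBBBBBBBB
BBBBBRBBB
YBBBBBBBB
BBBBBBBBB
BBBBGBBBB
BBBBBBBBB
BBBBBBBBB
BBBBBBBBB
GBBBBBBBB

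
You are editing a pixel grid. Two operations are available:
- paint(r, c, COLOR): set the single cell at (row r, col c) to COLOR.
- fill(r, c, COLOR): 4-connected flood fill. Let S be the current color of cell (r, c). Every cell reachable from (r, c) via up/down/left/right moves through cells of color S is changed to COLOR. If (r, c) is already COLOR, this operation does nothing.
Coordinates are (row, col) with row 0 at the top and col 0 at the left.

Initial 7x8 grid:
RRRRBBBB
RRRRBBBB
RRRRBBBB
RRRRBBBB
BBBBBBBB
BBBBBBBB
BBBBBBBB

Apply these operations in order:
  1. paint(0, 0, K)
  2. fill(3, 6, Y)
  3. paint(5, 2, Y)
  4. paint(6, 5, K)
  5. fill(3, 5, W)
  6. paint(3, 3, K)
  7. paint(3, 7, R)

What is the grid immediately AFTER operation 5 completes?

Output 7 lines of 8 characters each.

After op 1 paint(0,0,K):
KRRRBBBB
RRRRBBBB
RRRRBBBB
RRRRBBBB
BBBBBBBB
BBBBBBBB
BBBBBBBB
After op 2 fill(3,6,Y) [40 cells changed]:
KRRRYYYY
RRRRYYYY
RRRRYYYY
RRRRYYYY
YYYYYYYY
YYYYYYYY
YYYYYYYY
After op 3 paint(5,2,Y):
KRRRYYYY
RRRRYYYY
RRRRYYYY
RRRRYYYY
YYYYYYYY
YYYYYYYY
YYYYYYYY
After op 4 paint(6,5,K):
KRRRYYYY
RRRRYYYY
RRRRYYYY
RRRRYYYY
YYYYYYYY
YYYYYYYY
YYYYYKYY
After op 5 fill(3,5,W) [39 cells changed]:
KRRRWWWW
RRRRWWWW
RRRRWWWW
RRRRWWWW
WWWWWWWW
WWWWWWWW
WWWWWKWW

Answer: KRRRWWWW
RRRRWWWW
RRRRWWWW
RRRRWWWW
WWWWWWWW
WWWWWWWW
WWWWWKWW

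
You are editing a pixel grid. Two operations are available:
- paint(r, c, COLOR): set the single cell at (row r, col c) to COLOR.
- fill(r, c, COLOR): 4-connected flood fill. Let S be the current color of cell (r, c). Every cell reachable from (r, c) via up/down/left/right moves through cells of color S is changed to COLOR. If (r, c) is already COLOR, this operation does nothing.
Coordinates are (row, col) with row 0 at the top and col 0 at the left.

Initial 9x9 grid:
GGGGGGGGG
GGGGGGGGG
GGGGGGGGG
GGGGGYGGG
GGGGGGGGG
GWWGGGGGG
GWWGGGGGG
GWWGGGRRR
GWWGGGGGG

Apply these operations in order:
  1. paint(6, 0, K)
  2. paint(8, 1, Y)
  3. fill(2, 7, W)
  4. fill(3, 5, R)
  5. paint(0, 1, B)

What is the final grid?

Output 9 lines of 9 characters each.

Answer: WBWWWWWWW
WWWWWWWWW
WWWWWWWWW
WWWWWRWWW
WWWWWWWWW
WWWWWWWWW
KWWWWWWWW
GWWWWWRRR
GYWWWWWWW

Derivation:
After op 1 paint(6,0,K):
GGGGGGGGG
GGGGGGGGG
GGGGGGGGG
GGGGGYGGG
GGGGGGGGG
GWWGGGGGG
KWWGGGGGG
GWWGGGRRR
GWWGGGGGG
After op 2 paint(8,1,Y):
GGGGGGGGG
GGGGGGGGG
GGGGGGGGG
GGGGGYGGG
GGGGGGGGG
GWWGGGGGG
KWWGGGGGG
GWWGGGRRR
GYWGGGGGG
After op 3 fill(2,7,W) [66 cells changed]:
WWWWWWWWW
WWWWWWWWW
WWWWWWWWW
WWWWWYWWW
WWWWWWWWW
WWWWWWWWW
KWWWWWWWW
GWWWWWRRR
GYWWWWWWW
After op 4 fill(3,5,R) [1 cells changed]:
WWWWWWWWW
WWWWWWWWW
WWWWWWWWW
WWWWWRWWW
WWWWWWWWW
WWWWWWWWW
KWWWWWWWW
GWWWWWRRR
GYWWWWWWW
After op 5 paint(0,1,B):
WBWWWWWWW
WWWWWWWWW
WWWWWWWWW
WWWWWRWWW
WWWWWWWWW
WWWWWWWWW
KWWWWWWWW
GWWWWWRRR
GYWWWWWWW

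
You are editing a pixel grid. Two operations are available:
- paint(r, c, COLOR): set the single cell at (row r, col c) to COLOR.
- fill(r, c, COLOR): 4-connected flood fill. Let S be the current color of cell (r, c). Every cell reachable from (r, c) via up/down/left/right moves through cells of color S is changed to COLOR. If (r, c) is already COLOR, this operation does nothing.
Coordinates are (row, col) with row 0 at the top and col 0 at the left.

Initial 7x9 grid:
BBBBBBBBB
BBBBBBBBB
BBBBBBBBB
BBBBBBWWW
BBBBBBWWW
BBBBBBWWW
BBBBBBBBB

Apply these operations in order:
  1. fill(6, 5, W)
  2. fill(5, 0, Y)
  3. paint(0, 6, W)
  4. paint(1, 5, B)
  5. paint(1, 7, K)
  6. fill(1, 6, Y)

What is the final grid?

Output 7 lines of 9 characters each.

Answer: YYYYYYWYY
YYYYYBYKY
YYYYYYYYY
YYYYYYYYY
YYYYYYYYY
YYYYYYYYY
YYYYYYYYY

Derivation:
After op 1 fill(6,5,W) [54 cells changed]:
WWWWWWWWW
WWWWWWWWW
WWWWWWWWW
WWWWWWWWW
WWWWWWWWW
WWWWWWWWW
WWWWWWWWW
After op 2 fill(5,0,Y) [63 cells changed]:
YYYYYYYYY
YYYYYYYYY
YYYYYYYYY
YYYYYYYYY
YYYYYYYYY
YYYYYYYYY
YYYYYYYYY
After op 3 paint(0,6,W):
YYYYYYWYY
YYYYYYYYY
YYYYYYYYY
YYYYYYYYY
YYYYYYYYY
YYYYYYYYY
YYYYYYYYY
After op 4 paint(1,5,B):
YYYYYYWYY
YYYYYBYYY
YYYYYYYYY
YYYYYYYYY
YYYYYYYYY
YYYYYYYYY
YYYYYYYYY
After op 5 paint(1,7,K):
YYYYYYWYY
YYYYYBYKY
YYYYYYYYY
YYYYYYYYY
YYYYYYYYY
YYYYYYYYY
YYYYYYYYY
After op 6 fill(1,6,Y) [0 cells changed]:
YYYYYYWYY
YYYYYBYKY
YYYYYYYYY
YYYYYYYYY
YYYYYYYYY
YYYYYYYYY
YYYYYYYYY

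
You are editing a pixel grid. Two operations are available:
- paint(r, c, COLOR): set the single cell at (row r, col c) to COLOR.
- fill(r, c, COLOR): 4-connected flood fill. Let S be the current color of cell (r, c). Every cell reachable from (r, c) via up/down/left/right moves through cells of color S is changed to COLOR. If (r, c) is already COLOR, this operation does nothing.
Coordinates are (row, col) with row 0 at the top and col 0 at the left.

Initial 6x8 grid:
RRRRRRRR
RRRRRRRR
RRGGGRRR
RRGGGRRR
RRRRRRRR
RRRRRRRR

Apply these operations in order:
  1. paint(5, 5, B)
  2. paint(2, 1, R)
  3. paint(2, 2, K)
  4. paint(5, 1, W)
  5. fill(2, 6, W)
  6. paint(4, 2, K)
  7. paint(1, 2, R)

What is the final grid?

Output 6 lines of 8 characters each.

After op 1 paint(5,5,B):
RRRRRRRR
RRRRRRRR
RRGGGRRR
RRGGGRRR
RRRRRRRR
RRRRRBRR
After op 2 paint(2,1,R):
RRRRRRRR
RRRRRRRR
RRGGGRRR
RRGGGRRR
RRRRRRRR
RRRRRBRR
After op 3 paint(2,2,K):
RRRRRRRR
RRRRRRRR
RRKGGRRR
RRGGGRRR
RRRRRRRR
RRRRRBRR
After op 4 paint(5,1,W):
RRRRRRRR
RRRRRRRR
RRKGGRRR
RRGGGRRR
RRRRRRRR
RWRRRBRR
After op 5 fill(2,6,W) [40 cells changed]:
WWWWWWWW
WWWWWWWW
WWKGGWWW
WWGGGWWW
WWWWWWWW
WWWWWBWW
After op 6 paint(4,2,K):
WWWWWWWW
WWWWWWWW
WWKGGWWW
WWGGGWWW
WWKWWWWW
WWWWWBWW
After op 7 paint(1,2,R):
WWWWWWWW
WWRWWWWW
WWKGGWWW
WWGGGWWW
WWKWWWWW
WWWWWBWW

Answer: WWWWWWWW
WWRWWWWW
WWKGGWWW
WWGGGWWW
WWKWWWWW
WWWWWBWW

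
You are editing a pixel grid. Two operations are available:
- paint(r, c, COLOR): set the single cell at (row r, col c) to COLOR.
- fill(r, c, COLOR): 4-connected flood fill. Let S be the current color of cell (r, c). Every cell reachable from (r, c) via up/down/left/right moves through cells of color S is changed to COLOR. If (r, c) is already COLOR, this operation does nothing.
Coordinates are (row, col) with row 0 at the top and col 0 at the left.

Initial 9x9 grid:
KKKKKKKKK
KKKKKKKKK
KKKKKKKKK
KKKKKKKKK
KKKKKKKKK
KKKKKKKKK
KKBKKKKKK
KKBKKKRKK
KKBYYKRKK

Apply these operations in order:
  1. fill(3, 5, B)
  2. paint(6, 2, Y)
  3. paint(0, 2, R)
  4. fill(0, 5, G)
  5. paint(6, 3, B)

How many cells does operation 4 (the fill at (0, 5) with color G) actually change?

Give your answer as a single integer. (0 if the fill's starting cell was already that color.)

Answer: 75

Derivation:
After op 1 fill(3,5,B) [74 cells changed]:
BBBBBBBBB
BBBBBBBBB
BBBBBBBBB
BBBBBBBBB
BBBBBBBBB
BBBBBBBBB
BBBBBBBBB
BBBBBBRBB
BBBYYBRBB
After op 2 paint(6,2,Y):
BBBBBBBBB
BBBBBBBBB
BBBBBBBBB
BBBBBBBBB
BBBBBBBBB
BBBBBBBBB
BBYBBBBBB
BBBBBBRBB
BBBYYBRBB
After op 3 paint(0,2,R):
BBRBBBBBB
BBBBBBBBB
BBBBBBBBB
BBBBBBBBB
BBBBBBBBB
BBBBBBBBB
BBYBBBBBB
BBBBBBRBB
BBBYYBRBB
After op 4 fill(0,5,G) [75 cells changed]:
GGRGGGGGG
GGGGGGGGG
GGGGGGGGG
GGGGGGGGG
GGGGGGGGG
GGGGGGGGG
GGYGGGGGG
GGGGGGRGG
GGGYYGRGG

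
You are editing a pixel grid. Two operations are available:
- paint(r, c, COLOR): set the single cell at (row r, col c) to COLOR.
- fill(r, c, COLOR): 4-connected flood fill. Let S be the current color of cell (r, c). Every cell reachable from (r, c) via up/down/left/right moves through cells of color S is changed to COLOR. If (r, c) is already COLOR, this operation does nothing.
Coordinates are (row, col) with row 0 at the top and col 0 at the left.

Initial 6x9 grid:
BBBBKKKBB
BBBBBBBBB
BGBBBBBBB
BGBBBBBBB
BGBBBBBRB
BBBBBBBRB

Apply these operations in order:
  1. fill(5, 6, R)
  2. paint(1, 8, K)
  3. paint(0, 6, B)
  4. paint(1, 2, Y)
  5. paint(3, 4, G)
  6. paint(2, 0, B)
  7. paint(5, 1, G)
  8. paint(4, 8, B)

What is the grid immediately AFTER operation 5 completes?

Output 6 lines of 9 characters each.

Answer: RRRRKKBRR
RRYRRRRRK
RGRRRRRRR
RGRRGRRRR
RGRRRRRRR
RRRRRRRRR

Derivation:
After op 1 fill(5,6,R) [46 cells changed]:
RRRRKKKRR
RRRRRRRRR
RGRRRRRRR
RGRRRRRRR
RGRRRRRRR
RRRRRRRRR
After op 2 paint(1,8,K):
RRRRKKKRR
RRRRRRRRK
RGRRRRRRR
RGRRRRRRR
RGRRRRRRR
RRRRRRRRR
After op 3 paint(0,6,B):
RRRRKKBRR
RRRRRRRRK
RGRRRRRRR
RGRRRRRRR
RGRRRRRRR
RRRRRRRRR
After op 4 paint(1,2,Y):
RRRRKKBRR
RRYRRRRRK
RGRRRRRRR
RGRRRRRRR
RGRRRRRRR
RRRRRRRRR
After op 5 paint(3,4,G):
RRRRKKBRR
RRYRRRRRK
RGRRRRRRR
RGRRGRRRR
RGRRRRRRR
RRRRRRRRR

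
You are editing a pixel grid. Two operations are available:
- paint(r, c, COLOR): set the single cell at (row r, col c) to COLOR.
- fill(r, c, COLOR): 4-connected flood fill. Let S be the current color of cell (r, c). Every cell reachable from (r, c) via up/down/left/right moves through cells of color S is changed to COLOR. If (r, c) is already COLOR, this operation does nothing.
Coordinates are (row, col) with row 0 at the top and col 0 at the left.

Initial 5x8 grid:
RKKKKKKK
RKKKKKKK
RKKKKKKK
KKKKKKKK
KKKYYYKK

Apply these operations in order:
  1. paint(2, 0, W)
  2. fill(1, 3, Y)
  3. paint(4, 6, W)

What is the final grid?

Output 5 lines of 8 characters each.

After op 1 paint(2,0,W):
RKKKKKKK
RKKKKKKK
WKKKKKKK
KKKKKKKK
KKKYYYKK
After op 2 fill(1,3,Y) [34 cells changed]:
RYYYYYYY
RYYYYYYY
WYYYYYYY
YYYYYYYY
YYYYYYYY
After op 3 paint(4,6,W):
RYYYYYYY
RYYYYYYY
WYYYYYYY
YYYYYYYY
YYYYYYWY

Answer: RYYYYYYY
RYYYYYYY
WYYYYYYY
YYYYYYYY
YYYYYYWY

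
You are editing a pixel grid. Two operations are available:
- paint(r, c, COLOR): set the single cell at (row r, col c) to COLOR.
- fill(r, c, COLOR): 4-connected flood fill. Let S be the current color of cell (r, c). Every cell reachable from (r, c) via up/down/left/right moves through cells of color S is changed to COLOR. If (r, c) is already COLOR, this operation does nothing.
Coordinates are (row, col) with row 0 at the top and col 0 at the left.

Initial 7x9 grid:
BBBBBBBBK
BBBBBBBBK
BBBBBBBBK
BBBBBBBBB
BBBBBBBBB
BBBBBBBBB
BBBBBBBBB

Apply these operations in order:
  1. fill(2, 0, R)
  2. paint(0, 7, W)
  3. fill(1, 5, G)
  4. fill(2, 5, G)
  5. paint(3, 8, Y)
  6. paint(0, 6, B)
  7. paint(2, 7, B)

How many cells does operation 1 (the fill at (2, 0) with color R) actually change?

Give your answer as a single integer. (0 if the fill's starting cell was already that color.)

Answer: 60

Derivation:
After op 1 fill(2,0,R) [60 cells changed]:
RRRRRRRRK
RRRRRRRRK
RRRRRRRRK
RRRRRRRRR
RRRRRRRRR
RRRRRRRRR
RRRRRRRRR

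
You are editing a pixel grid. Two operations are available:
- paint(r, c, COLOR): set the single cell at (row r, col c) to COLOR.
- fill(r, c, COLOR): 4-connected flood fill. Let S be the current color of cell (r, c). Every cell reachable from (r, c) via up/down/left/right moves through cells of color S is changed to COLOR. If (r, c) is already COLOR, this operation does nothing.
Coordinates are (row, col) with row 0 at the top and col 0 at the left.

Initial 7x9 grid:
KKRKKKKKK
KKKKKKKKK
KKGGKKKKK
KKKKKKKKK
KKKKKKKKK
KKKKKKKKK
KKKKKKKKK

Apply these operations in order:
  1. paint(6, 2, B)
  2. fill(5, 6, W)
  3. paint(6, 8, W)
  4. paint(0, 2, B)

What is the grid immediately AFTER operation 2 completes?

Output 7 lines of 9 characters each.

Answer: WWRWWWWWW
WWWWWWWWW
WWGGWWWWW
WWWWWWWWW
WWWWWWWWW
WWWWWWWWW
WWBWWWWWW

Derivation:
After op 1 paint(6,2,B):
KKRKKKKKK
KKKKKKKKK
KKGGKKKKK
KKKKKKKKK
KKKKKKKKK
KKKKKKKKK
KKBKKKKKK
After op 2 fill(5,6,W) [59 cells changed]:
WWRWWWWWW
WWWWWWWWW
WWGGWWWWW
WWWWWWWWW
WWWWWWWWW
WWWWWWWWW
WWBWWWWWW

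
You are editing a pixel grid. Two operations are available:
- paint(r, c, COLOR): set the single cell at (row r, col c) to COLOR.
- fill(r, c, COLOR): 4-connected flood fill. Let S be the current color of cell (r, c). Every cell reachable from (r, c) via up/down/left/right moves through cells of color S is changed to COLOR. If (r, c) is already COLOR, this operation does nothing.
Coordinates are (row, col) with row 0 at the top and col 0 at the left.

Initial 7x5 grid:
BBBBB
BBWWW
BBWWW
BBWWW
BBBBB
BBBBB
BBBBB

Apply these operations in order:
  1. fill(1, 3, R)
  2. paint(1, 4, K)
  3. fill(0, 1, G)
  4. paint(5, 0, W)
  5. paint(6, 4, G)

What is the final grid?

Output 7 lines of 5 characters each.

Answer: GGGGG
GGRRK
GGRRR
GGRRR
GGGGG
WGGGG
GGGGG

Derivation:
After op 1 fill(1,3,R) [9 cells changed]:
BBBBB
BBRRR
BBRRR
BBRRR
BBBBB
BBBBB
BBBBB
After op 2 paint(1,4,K):
BBBBB
BBRRK
BBRRR
BBRRR
BBBBB
BBBBB
BBBBB
After op 3 fill(0,1,G) [26 cells changed]:
GGGGG
GGRRK
GGRRR
GGRRR
GGGGG
GGGGG
GGGGG
After op 4 paint(5,0,W):
GGGGG
GGRRK
GGRRR
GGRRR
GGGGG
WGGGG
GGGGG
After op 5 paint(6,4,G):
GGGGG
GGRRK
GGRRR
GGRRR
GGGGG
WGGGG
GGGGG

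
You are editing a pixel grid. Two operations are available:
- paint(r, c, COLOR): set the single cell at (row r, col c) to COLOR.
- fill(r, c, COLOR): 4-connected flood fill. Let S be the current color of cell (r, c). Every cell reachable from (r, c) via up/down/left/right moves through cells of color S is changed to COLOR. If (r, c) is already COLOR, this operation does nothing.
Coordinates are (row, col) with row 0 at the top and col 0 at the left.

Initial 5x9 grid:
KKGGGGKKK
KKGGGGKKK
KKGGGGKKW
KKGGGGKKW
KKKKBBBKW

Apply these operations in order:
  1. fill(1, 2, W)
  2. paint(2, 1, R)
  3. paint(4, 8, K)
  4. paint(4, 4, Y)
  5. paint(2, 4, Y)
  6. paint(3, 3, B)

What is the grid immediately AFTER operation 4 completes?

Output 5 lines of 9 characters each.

After op 1 fill(1,2,W) [16 cells changed]:
KKWWWWKKK
KKWWWWKKK
KKWWWWKKW
KKWWWWKKW
KKKKBBBKW
After op 2 paint(2,1,R):
KKWWWWKKK
KKWWWWKKK
KRWWWWKKW
KKWWWWKKW
KKKKBBBKW
After op 3 paint(4,8,K):
KKWWWWKKK
KKWWWWKKK
KRWWWWKKW
KKWWWWKKW
KKKKBBBKK
After op 4 paint(4,4,Y):
KKWWWWKKK
KKWWWWKKK
KRWWWWKKW
KKWWWWKKW
KKKKYBBKK

Answer: KKWWWWKKK
KKWWWWKKK
KRWWWWKKW
KKWWWWKKW
KKKKYBBKK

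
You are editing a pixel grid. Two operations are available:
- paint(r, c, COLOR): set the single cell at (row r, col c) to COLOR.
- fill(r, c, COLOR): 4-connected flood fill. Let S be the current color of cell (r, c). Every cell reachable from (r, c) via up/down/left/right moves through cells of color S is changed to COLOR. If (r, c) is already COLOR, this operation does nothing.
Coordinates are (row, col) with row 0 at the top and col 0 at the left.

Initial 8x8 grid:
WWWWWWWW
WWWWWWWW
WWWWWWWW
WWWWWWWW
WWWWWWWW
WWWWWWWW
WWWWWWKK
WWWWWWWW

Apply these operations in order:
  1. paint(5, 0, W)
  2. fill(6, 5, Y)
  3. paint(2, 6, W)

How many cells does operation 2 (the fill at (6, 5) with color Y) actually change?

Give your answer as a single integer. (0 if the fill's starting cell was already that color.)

Answer: 62

Derivation:
After op 1 paint(5,0,W):
WWWWWWWW
WWWWWWWW
WWWWWWWW
WWWWWWWW
WWWWWWWW
WWWWWWWW
WWWWWWKK
WWWWWWWW
After op 2 fill(6,5,Y) [62 cells changed]:
YYYYYYYY
YYYYYYYY
YYYYYYYY
YYYYYYYY
YYYYYYYY
YYYYYYYY
YYYYYYKK
YYYYYYYY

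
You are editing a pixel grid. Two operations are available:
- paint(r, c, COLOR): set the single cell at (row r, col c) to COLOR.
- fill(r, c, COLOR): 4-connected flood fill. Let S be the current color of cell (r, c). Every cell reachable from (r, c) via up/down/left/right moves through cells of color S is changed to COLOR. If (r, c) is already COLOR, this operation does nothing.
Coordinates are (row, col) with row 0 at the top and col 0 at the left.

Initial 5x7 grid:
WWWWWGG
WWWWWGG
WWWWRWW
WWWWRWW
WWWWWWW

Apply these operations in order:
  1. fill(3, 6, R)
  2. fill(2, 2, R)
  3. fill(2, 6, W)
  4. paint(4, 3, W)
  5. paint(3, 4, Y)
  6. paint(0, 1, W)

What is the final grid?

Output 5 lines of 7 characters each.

Answer: WWWWWGG
WWWWWGG
WWWWWWW
WWWWYWW
WWWWWWW

Derivation:
After op 1 fill(3,6,R) [29 cells changed]:
RRRRRGG
RRRRRGG
RRRRRRR
RRRRRRR
RRRRRRR
After op 2 fill(2,2,R) [0 cells changed]:
RRRRRGG
RRRRRGG
RRRRRRR
RRRRRRR
RRRRRRR
After op 3 fill(2,6,W) [31 cells changed]:
WWWWWGG
WWWWWGG
WWWWWWW
WWWWWWW
WWWWWWW
After op 4 paint(4,3,W):
WWWWWGG
WWWWWGG
WWWWWWW
WWWWWWW
WWWWWWW
After op 5 paint(3,4,Y):
WWWWWGG
WWWWWGG
WWWWWWW
WWWWYWW
WWWWWWW
After op 6 paint(0,1,W):
WWWWWGG
WWWWWGG
WWWWWWW
WWWWYWW
WWWWWWW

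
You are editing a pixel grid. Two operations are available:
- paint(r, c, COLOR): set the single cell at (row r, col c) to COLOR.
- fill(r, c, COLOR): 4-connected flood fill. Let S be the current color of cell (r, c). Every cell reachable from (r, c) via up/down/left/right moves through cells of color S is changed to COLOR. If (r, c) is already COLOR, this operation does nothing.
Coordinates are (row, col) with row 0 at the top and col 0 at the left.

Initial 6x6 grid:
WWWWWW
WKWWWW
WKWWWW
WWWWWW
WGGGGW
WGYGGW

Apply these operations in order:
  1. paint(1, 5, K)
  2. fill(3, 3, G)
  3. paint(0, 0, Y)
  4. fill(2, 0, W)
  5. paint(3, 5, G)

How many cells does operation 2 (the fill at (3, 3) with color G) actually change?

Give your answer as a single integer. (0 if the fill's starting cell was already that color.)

After op 1 paint(1,5,K):
WWWWWW
WKWWWK
WKWWWW
WWWWWW
WGGGGW
WGYGGW
After op 2 fill(3,3,G) [25 cells changed]:
GGGGGG
GKGGGK
GKGGGG
GGGGGG
GGGGGG
GGYGGG

Answer: 25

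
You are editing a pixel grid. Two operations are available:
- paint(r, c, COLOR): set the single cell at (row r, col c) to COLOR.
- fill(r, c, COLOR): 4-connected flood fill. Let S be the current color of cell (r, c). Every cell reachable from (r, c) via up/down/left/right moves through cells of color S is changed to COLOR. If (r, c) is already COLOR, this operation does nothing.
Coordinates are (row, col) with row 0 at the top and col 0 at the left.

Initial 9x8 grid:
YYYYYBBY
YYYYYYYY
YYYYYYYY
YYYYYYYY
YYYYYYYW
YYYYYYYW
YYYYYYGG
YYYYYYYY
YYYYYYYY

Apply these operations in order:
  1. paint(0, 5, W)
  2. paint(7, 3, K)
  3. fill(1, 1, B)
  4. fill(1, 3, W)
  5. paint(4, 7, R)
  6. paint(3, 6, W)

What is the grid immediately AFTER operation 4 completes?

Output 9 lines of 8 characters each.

After op 1 paint(0,5,W):
YYYYYWBY
YYYYYYYY
YYYYYYYY
YYYYYYYY
YYYYYYYW
YYYYYYYW
YYYYYYGG
YYYYYYYY
YYYYYYYY
After op 2 paint(7,3,K):
YYYYYWBY
YYYYYYYY
YYYYYYYY
YYYYYYYY
YYYYYYYW
YYYYYYYW
YYYYYYGG
YYYKYYYY
YYYYYYYY
After op 3 fill(1,1,B) [65 cells changed]:
BBBBBWBB
BBBBBBBB
BBBBBBBB
BBBBBBBB
BBBBBBBW
BBBBBBBW
BBBBBBGG
BBBKBBBB
BBBBBBBB
After op 4 fill(1,3,W) [66 cells changed]:
WWWWWWWW
WWWWWWWW
WWWWWWWW
WWWWWWWW
WWWWWWWW
WWWWWWWW
WWWWWWGG
WWWKWWWW
WWWWWWWW

Answer: WWWWWWWW
WWWWWWWW
WWWWWWWW
WWWWWWWW
WWWWWWWW
WWWWWWWW
WWWWWWGG
WWWKWWWW
WWWWWWWW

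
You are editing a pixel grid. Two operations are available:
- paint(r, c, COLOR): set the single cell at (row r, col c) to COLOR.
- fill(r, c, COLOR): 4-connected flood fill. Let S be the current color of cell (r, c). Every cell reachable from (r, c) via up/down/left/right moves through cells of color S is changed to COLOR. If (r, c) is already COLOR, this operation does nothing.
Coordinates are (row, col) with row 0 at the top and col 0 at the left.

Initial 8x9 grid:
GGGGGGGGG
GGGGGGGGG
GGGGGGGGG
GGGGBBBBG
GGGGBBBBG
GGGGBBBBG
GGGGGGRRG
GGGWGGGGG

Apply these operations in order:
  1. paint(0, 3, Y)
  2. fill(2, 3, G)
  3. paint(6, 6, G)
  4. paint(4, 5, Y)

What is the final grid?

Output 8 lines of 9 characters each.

Answer: GGGYGGGGG
GGGGGGGGG
GGGGGGGGG
GGGGBBBBG
GGGGBYBBG
GGGGBBBBG
GGGGGGGRG
GGGWGGGGG

Derivation:
After op 1 paint(0,3,Y):
GGGYGGGGG
GGGGGGGGG
GGGGGGGGG
GGGGBBBBG
GGGGBBBBG
GGGGBBBBG
GGGGGGRRG
GGGWGGGGG
After op 2 fill(2,3,G) [0 cells changed]:
GGGYGGGGG
GGGGGGGGG
GGGGGGGGG
GGGGBBBBG
GGGGBBBBG
GGGGBBBBG
GGGGGGRRG
GGGWGGGGG
After op 3 paint(6,6,G):
GGGYGGGGG
GGGGGGGGG
GGGGGGGGG
GGGGBBBBG
GGGGBBBBG
GGGGBBBBG
GGGGGGGRG
GGGWGGGGG
After op 4 paint(4,5,Y):
GGGYGGGGG
GGGGGGGGG
GGGGGGGGG
GGGGBBBBG
GGGGBYBBG
GGGGBBBBG
GGGGGGGRG
GGGWGGGGG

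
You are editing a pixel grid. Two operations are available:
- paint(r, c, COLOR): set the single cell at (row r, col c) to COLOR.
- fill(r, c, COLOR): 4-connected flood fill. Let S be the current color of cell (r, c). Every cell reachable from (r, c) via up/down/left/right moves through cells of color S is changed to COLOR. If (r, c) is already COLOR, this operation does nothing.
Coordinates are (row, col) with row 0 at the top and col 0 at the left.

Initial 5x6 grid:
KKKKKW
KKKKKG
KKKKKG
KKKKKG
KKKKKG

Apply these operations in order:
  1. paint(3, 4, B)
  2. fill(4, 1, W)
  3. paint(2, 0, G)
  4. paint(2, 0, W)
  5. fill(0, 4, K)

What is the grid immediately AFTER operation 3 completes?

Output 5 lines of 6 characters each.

After op 1 paint(3,4,B):
KKKKKW
KKKKKG
KKKKKG
KKKKBG
KKKKKG
After op 2 fill(4,1,W) [24 cells changed]:
WWWWWW
WWWWWG
WWWWWG
WWWWBG
WWWWWG
After op 3 paint(2,0,G):
WWWWWW
WWWWWG
GWWWWG
WWWWBG
WWWWWG

Answer: WWWWWW
WWWWWG
GWWWWG
WWWWBG
WWWWWG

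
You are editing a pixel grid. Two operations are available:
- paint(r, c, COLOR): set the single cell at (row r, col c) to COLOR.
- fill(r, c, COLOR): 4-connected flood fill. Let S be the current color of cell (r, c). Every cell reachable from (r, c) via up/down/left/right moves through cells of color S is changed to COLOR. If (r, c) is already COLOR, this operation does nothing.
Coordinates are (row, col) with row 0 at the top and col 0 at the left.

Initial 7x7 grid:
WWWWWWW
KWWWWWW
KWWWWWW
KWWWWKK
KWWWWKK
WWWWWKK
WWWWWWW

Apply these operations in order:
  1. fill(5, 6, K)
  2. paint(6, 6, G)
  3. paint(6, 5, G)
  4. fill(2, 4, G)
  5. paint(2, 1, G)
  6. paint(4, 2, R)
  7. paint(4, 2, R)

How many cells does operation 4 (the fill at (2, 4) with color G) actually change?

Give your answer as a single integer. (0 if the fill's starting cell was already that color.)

Answer: 37

Derivation:
After op 1 fill(5,6,K) [0 cells changed]:
WWWWWWW
KWWWWWW
KWWWWWW
KWWWWKK
KWWWWKK
WWWWWKK
WWWWWWW
After op 2 paint(6,6,G):
WWWWWWW
KWWWWWW
KWWWWWW
KWWWWKK
KWWWWKK
WWWWWKK
WWWWWWG
After op 3 paint(6,5,G):
WWWWWWW
KWWWWWW
KWWWWWW
KWWWWKK
KWWWWKK
WWWWWKK
WWWWWGG
After op 4 fill(2,4,G) [37 cells changed]:
GGGGGGG
KGGGGGG
KGGGGGG
KGGGGKK
KGGGGKK
GGGGGKK
GGGGGGG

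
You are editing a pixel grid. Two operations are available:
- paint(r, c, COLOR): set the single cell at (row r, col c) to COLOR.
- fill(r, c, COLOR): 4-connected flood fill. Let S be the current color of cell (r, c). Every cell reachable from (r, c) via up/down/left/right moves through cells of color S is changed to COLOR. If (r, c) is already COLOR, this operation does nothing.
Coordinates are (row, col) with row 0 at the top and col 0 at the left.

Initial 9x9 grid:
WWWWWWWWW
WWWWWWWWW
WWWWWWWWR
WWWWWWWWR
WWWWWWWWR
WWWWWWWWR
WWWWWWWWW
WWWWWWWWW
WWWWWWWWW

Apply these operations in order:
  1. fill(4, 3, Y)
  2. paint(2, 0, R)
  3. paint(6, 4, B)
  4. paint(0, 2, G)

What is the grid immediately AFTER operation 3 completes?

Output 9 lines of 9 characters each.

After op 1 fill(4,3,Y) [77 cells changed]:
YYYYYYYYY
YYYYYYYYY
YYYYYYYYR
YYYYYYYYR
YYYYYYYYR
YYYYYYYYR
YYYYYYYYY
YYYYYYYYY
YYYYYYYYY
After op 2 paint(2,0,R):
YYYYYYYYY
YYYYYYYYY
RYYYYYYYR
YYYYYYYYR
YYYYYYYYR
YYYYYYYYR
YYYYYYYYY
YYYYYYYYY
YYYYYYYYY
After op 3 paint(6,4,B):
YYYYYYYYY
YYYYYYYYY
RYYYYYYYR
YYYYYYYYR
YYYYYYYYR
YYYYYYYYR
YYYYBYYYY
YYYYYYYYY
YYYYYYYYY

Answer: YYYYYYYYY
YYYYYYYYY
RYYYYYYYR
YYYYYYYYR
YYYYYYYYR
YYYYYYYYR
YYYYBYYYY
YYYYYYYYY
YYYYYYYYY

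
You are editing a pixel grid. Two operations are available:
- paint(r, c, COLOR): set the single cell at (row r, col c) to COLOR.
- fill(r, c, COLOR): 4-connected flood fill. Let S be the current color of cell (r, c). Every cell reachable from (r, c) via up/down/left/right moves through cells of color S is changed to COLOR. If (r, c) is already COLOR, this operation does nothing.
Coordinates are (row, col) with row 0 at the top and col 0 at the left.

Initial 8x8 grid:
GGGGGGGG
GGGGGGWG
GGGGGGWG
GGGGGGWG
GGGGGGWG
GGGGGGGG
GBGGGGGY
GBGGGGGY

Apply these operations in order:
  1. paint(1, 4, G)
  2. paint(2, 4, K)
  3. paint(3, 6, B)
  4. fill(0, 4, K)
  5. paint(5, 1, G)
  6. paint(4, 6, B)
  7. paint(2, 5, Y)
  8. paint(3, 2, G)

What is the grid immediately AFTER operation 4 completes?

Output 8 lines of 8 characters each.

Answer: KKKKKKKK
KKKKKKWK
KKKKKKWK
KKKKKKBK
KKKKKKWK
KKKKKKKK
KBKKKKKY
KBKKKKKY

Derivation:
After op 1 paint(1,4,G):
GGGGGGGG
GGGGGGWG
GGGGGGWG
GGGGGGWG
GGGGGGWG
GGGGGGGG
GBGGGGGY
GBGGGGGY
After op 2 paint(2,4,K):
GGGGGGGG
GGGGGGWG
GGGGKGWG
GGGGGGWG
GGGGGGWG
GGGGGGGG
GBGGGGGY
GBGGGGGY
After op 3 paint(3,6,B):
GGGGGGGG
GGGGGGWG
GGGGKGWG
GGGGGGBG
GGGGGGWG
GGGGGGGG
GBGGGGGY
GBGGGGGY
After op 4 fill(0,4,K) [55 cells changed]:
KKKKKKKK
KKKKKKWK
KKKKKKWK
KKKKKKBK
KKKKKKWK
KKKKKKKK
KBKKKKKY
KBKKKKKY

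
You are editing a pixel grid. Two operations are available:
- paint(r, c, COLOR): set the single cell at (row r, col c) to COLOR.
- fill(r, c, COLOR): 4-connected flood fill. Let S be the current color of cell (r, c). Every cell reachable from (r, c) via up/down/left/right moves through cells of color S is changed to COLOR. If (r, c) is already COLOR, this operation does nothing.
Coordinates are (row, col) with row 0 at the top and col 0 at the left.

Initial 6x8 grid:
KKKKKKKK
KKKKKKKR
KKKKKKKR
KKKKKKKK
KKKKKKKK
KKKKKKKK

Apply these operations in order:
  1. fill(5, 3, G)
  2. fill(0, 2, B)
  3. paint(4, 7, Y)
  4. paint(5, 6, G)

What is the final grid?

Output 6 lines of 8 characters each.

After op 1 fill(5,3,G) [46 cells changed]:
GGGGGGGG
GGGGGGGR
GGGGGGGR
GGGGGGGG
GGGGGGGG
GGGGGGGG
After op 2 fill(0,2,B) [46 cells changed]:
BBBBBBBB
BBBBBBBR
BBBBBBBR
BBBBBBBB
BBBBBBBB
BBBBBBBB
After op 3 paint(4,7,Y):
BBBBBBBB
BBBBBBBR
BBBBBBBR
BBBBBBBB
BBBBBBBY
BBBBBBBB
After op 4 paint(5,6,G):
BBBBBBBB
BBBBBBBR
BBBBBBBR
BBBBBBBB
BBBBBBBY
BBBBBBGB

Answer: BBBBBBBB
BBBBBBBR
BBBBBBBR
BBBBBBBB
BBBBBBBY
BBBBBBGB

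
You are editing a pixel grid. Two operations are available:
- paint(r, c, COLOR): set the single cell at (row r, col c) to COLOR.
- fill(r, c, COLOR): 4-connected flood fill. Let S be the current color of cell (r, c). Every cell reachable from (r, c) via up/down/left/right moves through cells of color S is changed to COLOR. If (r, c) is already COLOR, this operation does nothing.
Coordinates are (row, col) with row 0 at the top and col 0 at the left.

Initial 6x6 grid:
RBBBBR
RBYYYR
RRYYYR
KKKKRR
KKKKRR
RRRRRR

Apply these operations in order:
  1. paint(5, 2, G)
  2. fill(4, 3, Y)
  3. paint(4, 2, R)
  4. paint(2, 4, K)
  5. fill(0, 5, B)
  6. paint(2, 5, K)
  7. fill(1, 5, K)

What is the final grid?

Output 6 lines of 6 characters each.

After op 1 paint(5,2,G):
RBBBBR
RBYYYR
RRYYYR
KKKKRR
KKKKRR
RRGRRR
After op 2 fill(4,3,Y) [8 cells changed]:
RBBBBR
RBYYYR
RRYYYR
YYYYRR
YYYYRR
RRGRRR
After op 3 paint(4,2,R):
RBBBBR
RBYYYR
RRYYYR
YYYYRR
YYRYRR
RRGRRR
After op 4 paint(2,4,K):
RBBBBR
RBYYYR
RRYYKR
YYYYRR
YYRYRR
RRGRRR
After op 5 fill(0,5,B) [10 cells changed]:
RBBBBB
RBYYYB
RRYYKB
YYYYBB
YYRYBB
RRGBBB
After op 6 paint(2,5,K):
RBBBBB
RBYYYB
RRYYKK
YYYYBB
YYRYBB
RRGBBB
After op 7 fill(1,5,K) [7 cells changed]:
RKKKKK
RKYYYK
RRYYKK
YYYYBB
YYRYBB
RRGBBB

Answer: RKKKKK
RKYYYK
RRYYKK
YYYYBB
YYRYBB
RRGBBB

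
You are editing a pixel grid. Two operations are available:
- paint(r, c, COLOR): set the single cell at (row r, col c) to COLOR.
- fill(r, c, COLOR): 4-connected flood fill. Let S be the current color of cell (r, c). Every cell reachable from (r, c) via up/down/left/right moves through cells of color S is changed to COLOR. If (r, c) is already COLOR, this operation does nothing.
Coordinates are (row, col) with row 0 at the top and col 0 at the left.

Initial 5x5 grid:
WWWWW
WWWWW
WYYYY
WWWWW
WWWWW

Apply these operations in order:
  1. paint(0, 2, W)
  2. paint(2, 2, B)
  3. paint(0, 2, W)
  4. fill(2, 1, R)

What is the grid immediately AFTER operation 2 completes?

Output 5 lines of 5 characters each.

After op 1 paint(0,2,W):
WWWWW
WWWWW
WYYYY
WWWWW
WWWWW
After op 2 paint(2,2,B):
WWWWW
WWWWW
WYBYY
WWWWW
WWWWW

Answer: WWWWW
WWWWW
WYBYY
WWWWW
WWWWW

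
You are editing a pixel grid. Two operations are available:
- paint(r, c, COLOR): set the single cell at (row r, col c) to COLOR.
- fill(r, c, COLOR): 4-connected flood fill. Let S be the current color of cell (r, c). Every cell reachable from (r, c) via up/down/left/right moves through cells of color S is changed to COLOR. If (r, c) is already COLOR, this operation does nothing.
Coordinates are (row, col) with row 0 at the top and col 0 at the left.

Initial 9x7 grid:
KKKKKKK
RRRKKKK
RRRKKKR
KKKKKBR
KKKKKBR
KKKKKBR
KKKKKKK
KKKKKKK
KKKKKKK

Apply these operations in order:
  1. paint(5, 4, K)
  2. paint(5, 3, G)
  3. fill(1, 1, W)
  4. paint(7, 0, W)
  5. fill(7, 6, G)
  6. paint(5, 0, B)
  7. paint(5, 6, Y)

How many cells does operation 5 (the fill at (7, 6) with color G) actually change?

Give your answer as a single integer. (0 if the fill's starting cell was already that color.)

After op 1 paint(5,4,K):
KKKKKKK
RRRKKKK
RRRKKKR
KKKKKBR
KKKKKBR
KKKKKBR
KKKKKKK
KKKKKKK
KKKKKKK
After op 2 paint(5,3,G):
KKKKKKK
RRRKKKK
RRRKKKR
KKKKKBR
KKKKKBR
KKKGKBR
KKKKKKK
KKKKKKK
KKKKKKK
After op 3 fill(1,1,W) [6 cells changed]:
KKKKKKK
WWWKKKK
WWWKKKR
KKKKKBR
KKKKKBR
KKKGKBR
KKKKKKK
KKKKKKK
KKKKKKK
After op 4 paint(7,0,W):
KKKKKKK
WWWKKKK
WWWKKKR
KKKKKBR
KKKKKBR
KKKGKBR
KKKKKKK
WKKKKKK
KKKKKKK
After op 5 fill(7,6,G) [48 cells changed]:
GGGGGGG
WWWGGGG
WWWGGGR
GGGGGBR
GGGGGBR
GGGGGBR
GGGGGGG
WGGGGGG
GGGGGGG

Answer: 48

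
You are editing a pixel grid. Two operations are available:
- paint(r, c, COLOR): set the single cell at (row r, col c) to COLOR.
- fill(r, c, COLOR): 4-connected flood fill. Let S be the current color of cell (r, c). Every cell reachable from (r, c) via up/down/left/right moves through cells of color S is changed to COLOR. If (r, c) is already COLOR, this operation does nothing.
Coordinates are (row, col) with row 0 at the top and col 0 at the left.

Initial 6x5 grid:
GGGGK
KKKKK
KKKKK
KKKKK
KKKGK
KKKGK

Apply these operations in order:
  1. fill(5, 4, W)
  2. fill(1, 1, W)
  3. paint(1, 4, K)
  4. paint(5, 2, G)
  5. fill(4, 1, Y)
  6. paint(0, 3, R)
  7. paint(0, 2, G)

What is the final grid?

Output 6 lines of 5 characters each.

Answer: GGGRW
YYYYK
YYYYY
YYYYY
YYYGY
YYGGY

Derivation:
After op 1 fill(5,4,W) [24 cells changed]:
GGGGW
WWWWW
WWWWW
WWWWW
WWWGW
WWWGW
After op 2 fill(1,1,W) [0 cells changed]:
GGGGW
WWWWW
WWWWW
WWWWW
WWWGW
WWWGW
After op 3 paint(1,4,K):
GGGGW
WWWWK
WWWWW
WWWWW
WWWGW
WWWGW
After op 4 paint(5,2,G):
GGGGW
WWWWK
WWWWW
WWWWW
WWWGW
WWGGW
After op 5 fill(4,1,Y) [21 cells changed]:
GGGGW
YYYYK
YYYYY
YYYYY
YYYGY
YYGGY
After op 6 paint(0,3,R):
GGGRW
YYYYK
YYYYY
YYYYY
YYYGY
YYGGY
After op 7 paint(0,2,G):
GGGRW
YYYYK
YYYYY
YYYYY
YYYGY
YYGGY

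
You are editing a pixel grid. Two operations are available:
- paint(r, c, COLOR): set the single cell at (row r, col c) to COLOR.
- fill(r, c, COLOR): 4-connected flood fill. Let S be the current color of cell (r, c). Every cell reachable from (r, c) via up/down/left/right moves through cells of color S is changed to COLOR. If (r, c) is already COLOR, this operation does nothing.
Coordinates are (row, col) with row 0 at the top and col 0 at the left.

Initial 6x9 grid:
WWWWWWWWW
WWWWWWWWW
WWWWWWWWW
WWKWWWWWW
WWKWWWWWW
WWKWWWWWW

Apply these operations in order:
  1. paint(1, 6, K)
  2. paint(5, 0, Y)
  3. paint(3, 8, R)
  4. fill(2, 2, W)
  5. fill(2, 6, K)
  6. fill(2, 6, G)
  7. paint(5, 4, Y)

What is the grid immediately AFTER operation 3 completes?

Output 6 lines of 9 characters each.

After op 1 paint(1,6,K):
WWWWWWWWW
WWWWWWKWW
WWWWWWWWW
WWKWWWWWW
WWKWWWWWW
WWKWWWWWW
After op 2 paint(5,0,Y):
WWWWWWWWW
WWWWWWKWW
WWWWWWWWW
WWKWWWWWW
WWKWWWWWW
YWKWWWWWW
After op 3 paint(3,8,R):
WWWWWWWWW
WWWWWWKWW
WWWWWWWWW
WWKWWWWWR
WWKWWWWWW
YWKWWWWWW

Answer: WWWWWWWWW
WWWWWWKWW
WWWWWWWWW
WWKWWWWWR
WWKWWWWWW
YWKWWWWWW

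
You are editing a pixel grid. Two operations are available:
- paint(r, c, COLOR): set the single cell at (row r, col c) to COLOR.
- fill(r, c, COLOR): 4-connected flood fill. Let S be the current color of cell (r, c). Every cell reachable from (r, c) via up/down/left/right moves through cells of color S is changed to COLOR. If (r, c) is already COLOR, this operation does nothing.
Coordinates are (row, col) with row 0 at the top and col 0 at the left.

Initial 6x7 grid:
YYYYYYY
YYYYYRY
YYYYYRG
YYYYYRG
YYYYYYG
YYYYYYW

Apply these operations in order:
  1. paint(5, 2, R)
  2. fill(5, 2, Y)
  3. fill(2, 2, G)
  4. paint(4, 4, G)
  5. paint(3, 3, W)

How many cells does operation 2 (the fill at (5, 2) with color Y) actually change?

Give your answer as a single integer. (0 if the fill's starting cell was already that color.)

Answer: 1

Derivation:
After op 1 paint(5,2,R):
YYYYYYY
YYYYYRY
YYYYYRG
YYYYYRG
YYYYYYG
YYRYYYW
After op 2 fill(5,2,Y) [1 cells changed]:
YYYYYYY
YYYYYRY
YYYYYRG
YYYYYRG
YYYYYYG
YYYYYYW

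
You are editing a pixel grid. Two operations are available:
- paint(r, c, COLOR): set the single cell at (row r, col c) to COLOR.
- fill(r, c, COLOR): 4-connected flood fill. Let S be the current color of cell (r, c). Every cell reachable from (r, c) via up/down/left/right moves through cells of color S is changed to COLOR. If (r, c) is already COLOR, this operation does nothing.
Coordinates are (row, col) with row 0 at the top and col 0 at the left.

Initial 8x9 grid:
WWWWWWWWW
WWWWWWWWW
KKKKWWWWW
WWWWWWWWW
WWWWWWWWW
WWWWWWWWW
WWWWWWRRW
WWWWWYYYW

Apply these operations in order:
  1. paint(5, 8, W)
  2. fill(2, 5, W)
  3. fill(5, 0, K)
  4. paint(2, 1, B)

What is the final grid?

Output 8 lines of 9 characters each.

Answer: KKKKKKKKK
KKKKKKKKK
KBKKKKKKK
KKKKKKKKK
KKKKKKKKK
KKKKKKKKK
KKKKKKRRK
KKKKKYYYK

Derivation:
After op 1 paint(5,8,W):
WWWWWWWWW
WWWWWWWWW
KKKKWWWWW
WWWWWWWWW
WWWWWWWWW
WWWWWWWWW
WWWWWWRRW
WWWWWYYYW
After op 2 fill(2,5,W) [0 cells changed]:
WWWWWWWWW
WWWWWWWWW
KKKKWWWWW
WWWWWWWWW
WWWWWWWWW
WWWWWWWWW
WWWWWWRRW
WWWWWYYYW
After op 3 fill(5,0,K) [63 cells changed]:
KKKKKKKKK
KKKKKKKKK
KKKKKKKKK
KKKKKKKKK
KKKKKKKKK
KKKKKKKKK
KKKKKKRRK
KKKKKYYYK
After op 4 paint(2,1,B):
KKKKKKKKK
KKKKKKKKK
KBKKKKKKK
KKKKKKKKK
KKKKKKKKK
KKKKKKKKK
KKKKKKRRK
KKKKKYYYK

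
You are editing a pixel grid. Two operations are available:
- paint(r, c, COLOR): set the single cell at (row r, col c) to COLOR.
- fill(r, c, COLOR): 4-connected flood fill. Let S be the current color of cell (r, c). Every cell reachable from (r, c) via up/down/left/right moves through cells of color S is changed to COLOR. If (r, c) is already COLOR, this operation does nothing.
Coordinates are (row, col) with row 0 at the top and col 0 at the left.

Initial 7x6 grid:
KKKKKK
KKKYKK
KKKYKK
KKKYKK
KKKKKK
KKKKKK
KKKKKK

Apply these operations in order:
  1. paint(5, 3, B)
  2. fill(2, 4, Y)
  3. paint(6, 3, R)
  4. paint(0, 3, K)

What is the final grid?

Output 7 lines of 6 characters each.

After op 1 paint(5,3,B):
KKKKKK
KKKYKK
KKKYKK
KKKYKK
KKKKKK
KKKBKK
KKKKKK
After op 2 fill(2,4,Y) [38 cells changed]:
YYYYYY
YYYYYY
YYYYYY
YYYYYY
YYYYYY
YYYBYY
YYYYYY
After op 3 paint(6,3,R):
YYYYYY
YYYYYY
YYYYYY
YYYYYY
YYYYYY
YYYBYY
YYYRYY
After op 4 paint(0,3,K):
YYYKYY
YYYYYY
YYYYYY
YYYYYY
YYYYYY
YYYBYY
YYYRYY

Answer: YYYKYY
YYYYYY
YYYYYY
YYYYYY
YYYYYY
YYYBYY
YYYRYY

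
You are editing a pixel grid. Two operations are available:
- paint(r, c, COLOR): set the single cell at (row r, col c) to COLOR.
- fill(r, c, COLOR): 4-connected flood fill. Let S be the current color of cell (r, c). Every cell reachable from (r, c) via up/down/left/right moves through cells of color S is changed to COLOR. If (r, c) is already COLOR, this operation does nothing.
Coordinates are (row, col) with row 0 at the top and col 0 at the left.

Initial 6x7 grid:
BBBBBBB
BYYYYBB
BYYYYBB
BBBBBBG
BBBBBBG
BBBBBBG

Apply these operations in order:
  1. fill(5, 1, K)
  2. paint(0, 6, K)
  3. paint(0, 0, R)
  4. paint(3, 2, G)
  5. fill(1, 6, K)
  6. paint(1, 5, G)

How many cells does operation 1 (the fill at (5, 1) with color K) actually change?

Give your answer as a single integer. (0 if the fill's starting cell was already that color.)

After op 1 fill(5,1,K) [31 cells changed]:
KKKKKKK
KYYYYKK
KYYYYKK
KKKKKKG
KKKKKKG
KKKKKKG

Answer: 31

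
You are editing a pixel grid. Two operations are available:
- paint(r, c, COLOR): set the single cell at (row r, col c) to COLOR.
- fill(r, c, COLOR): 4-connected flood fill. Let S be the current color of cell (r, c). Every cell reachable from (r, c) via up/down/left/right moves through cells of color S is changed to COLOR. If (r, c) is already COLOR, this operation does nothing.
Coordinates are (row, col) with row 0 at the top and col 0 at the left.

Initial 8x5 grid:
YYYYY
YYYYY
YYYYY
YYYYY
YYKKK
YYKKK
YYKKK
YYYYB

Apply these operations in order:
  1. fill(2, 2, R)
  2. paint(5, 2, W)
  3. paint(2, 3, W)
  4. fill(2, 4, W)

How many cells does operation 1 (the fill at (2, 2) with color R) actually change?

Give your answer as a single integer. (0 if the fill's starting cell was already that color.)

Answer: 30

Derivation:
After op 1 fill(2,2,R) [30 cells changed]:
RRRRR
RRRRR
RRRRR
RRRRR
RRKKK
RRKKK
RRKKK
RRRRB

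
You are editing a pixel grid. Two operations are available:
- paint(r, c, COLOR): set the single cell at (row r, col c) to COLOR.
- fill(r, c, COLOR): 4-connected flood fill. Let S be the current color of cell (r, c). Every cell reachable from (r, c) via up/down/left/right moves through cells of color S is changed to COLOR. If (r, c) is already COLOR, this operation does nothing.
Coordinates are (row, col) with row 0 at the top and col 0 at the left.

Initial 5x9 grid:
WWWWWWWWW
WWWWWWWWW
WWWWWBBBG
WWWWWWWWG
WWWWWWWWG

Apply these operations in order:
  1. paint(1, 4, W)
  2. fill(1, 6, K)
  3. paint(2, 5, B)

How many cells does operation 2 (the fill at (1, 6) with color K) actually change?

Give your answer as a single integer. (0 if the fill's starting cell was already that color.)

Answer: 39

Derivation:
After op 1 paint(1,4,W):
WWWWWWWWW
WWWWWWWWW
WWWWWBBBG
WWWWWWWWG
WWWWWWWWG
After op 2 fill(1,6,K) [39 cells changed]:
KKKKKKKKK
KKKKKKKKK
KKKKKBBBG
KKKKKKKKG
KKKKKKKKG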